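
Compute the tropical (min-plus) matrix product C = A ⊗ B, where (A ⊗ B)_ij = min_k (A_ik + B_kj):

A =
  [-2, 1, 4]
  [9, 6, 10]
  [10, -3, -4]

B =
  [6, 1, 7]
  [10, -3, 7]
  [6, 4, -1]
A ⊗ B =
  [4, -2, 3]
  [15, 3, 9]
  [2, -6, -5]

Apply the min-plus product entry-by-entry:
  C[0][0] = min over k of (A[0][0] + B[0][0] = -2 + 6 = 4, A[0][1] + B[1][0] = 1 + 10 = 11, A[0][2] + B[2][0] = 4 + 6 = 10) = 4 (attained at k = 0)
  C[0][1] = min over k of (A[0][0] + B[0][1] = -2 + 1 = -1, A[0][1] + B[1][1] = 1 + -3 = -2, A[0][2] + B[2][1] = 4 + 4 = 8) = -2 (attained at k = 1)
  C[0][2] = min over k of (A[0][0] + B[0][2] = -2 + 7 = 5, A[0][1] + B[1][2] = 1 + 7 = 8, A[0][2] + B[2][2] = 4 + -1 = 3) = 3 (attained at k = 2)
  C[1][0] = min over k of (A[1][0] + B[0][0] = 9 + 6 = 15, A[1][1] + B[1][0] = 6 + 10 = 16, A[1][2] + B[2][0] = 10 + 6 = 16) = 15 (attained at k = 0)
  C[1][1] = min over k of (A[1][0] + B[0][1] = 9 + 1 = 10, A[1][1] + B[1][1] = 6 + -3 = 3, A[1][2] + B[2][1] = 10 + 4 = 14) = 3 (attained at k = 1)
  C[1][2] = min over k of (A[1][0] + B[0][2] = 9 + 7 = 16, A[1][1] + B[1][2] = 6 + 7 = 13, A[1][2] + B[2][2] = 10 + -1 = 9) = 9 (attained at k = 2)
  C[2][0] = min over k of (A[2][0] + B[0][0] = 10 + 6 = 16, A[2][1] + B[1][0] = -3 + 10 = 7, A[2][2] + B[2][0] = -4 + 6 = 2) = 2 (attained at k = 2)
  C[2][1] = min over k of (A[2][0] + B[0][1] = 10 + 1 = 11, A[2][1] + B[1][1] = -3 + -3 = -6, A[2][2] + B[2][1] = -4 + 4 = 0) = -6 (attained at k = 1)
  C[2][2] = min over k of (A[2][0] + B[0][2] = 10 + 7 = 17, A[2][1] + B[1][2] = -3 + 7 = 4, A[2][2] + B[2][2] = -4 + -1 = -5) = -5 (attained at k = 2)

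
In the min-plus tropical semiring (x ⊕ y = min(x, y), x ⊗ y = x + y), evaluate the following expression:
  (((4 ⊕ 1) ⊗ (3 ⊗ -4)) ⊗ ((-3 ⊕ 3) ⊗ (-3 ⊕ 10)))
(((4 ⊕ 1) ⊗ (3 ⊗ -4)) ⊗ ((-3 ⊕ 3) ⊗ (-3 ⊕ 10))) = -6

Expand innermost to outermost. Recall ⊕ takes the minimum of its arguments and ⊗ takes their sum. Working out the expression (((4 ⊕ 1) ⊗ (3 ⊗ -4)) ⊗ ((-3 ⊕ 3) ⊗ (-3 ⊕ 10))) gives -6.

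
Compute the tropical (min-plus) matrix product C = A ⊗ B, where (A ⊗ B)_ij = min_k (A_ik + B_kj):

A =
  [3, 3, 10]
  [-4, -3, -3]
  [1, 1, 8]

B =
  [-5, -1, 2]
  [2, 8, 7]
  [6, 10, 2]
A ⊗ B =
  [-2, 2, 5]
  [-9, -5, -2]
  [-4, 0, 3]

Apply the min-plus product entry-by-entry:
  C[0][0] = min over k of (A[0][0] + B[0][0] = 3 + -5 = -2, A[0][1] + B[1][0] = 3 + 2 = 5, A[0][2] + B[2][0] = 10 + 6 = 16) = -2 (attained at k = 0)
  C[0][1] = min over k of (A[0][0] + B[0][1] = 3 + -1 = 2, A[0][1] + B[1][1] = 3 + 8 = 11, A[0][2] + B[2][1] = 10 + 10 = 20) = 2 (attained at k = 0)
  C[0][2] = min over k of (A[0][0] + B[0][2] = 3 + 2 = 5, A[0][1] + B[1][2] = 3 + 7 = 10, A[0][2] + B[2][2] = 10 + 2 = 12) = 5 (attained at k = 0)
  C[1][0] = min over k of (A[1][0] + B[0][0] = -4 + -5 = -9, A[1][1] + B[1][0] = -3 + 2 = -1, A[1][2] + B[2][0] = -3 + 6 = 3) = -9 (attained at k = 0)
  C[1][1] = min over k of (A[1][0] + B[0][1] = -4 + -1 = -5, A[1][1] + B[1][1] = -3 + 8 = 5, A[1][2] + B[2][1] = -3 + 10 = 7) = -5 (attained at k = 0)
  C[1][2] = min over k of (A[1][0] + B[0][2] = -4 + 2 = -2, A[1][1] + B[1][2] = -3 + 7 = 4, A[1][2] + B[2][2] = -3 + 2 = -1) = -2 (attained at k = 0)
  C[2][0] = min over k of (A[2][0] + B[0][0] = 1 + -5 = -4, A[2][1] + B[1][0] = 1 + 2 = 3, A[2][2] + B[2][0] = 8 + 6 = 14) = -4 (attained at k = 0)
  C[2][1] = min over k of (A[2][0] + B[0][1] = 1 + -1 = 0, A[2][1] + B[1][1] = 1 + 8 = 9, A[2][2] + B[2][1] = 8 + 10 = 18) = 0 (attained at k = 0)
  C[2][2] = min over k of (A[2][0] + B[0][2] = 1 + 2 = 3, A[2][1] + B[1][2] = 1 + 7 = 8, A[2][2] + B[2][2] = 8 + 2 = 10) = 3 (attained at k = 0)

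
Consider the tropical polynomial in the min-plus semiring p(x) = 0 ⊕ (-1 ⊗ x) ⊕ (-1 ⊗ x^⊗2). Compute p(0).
p(0) = -1

A tropical monomial a ⊗ x^⊗i evaluates to a + i · x. Evaluating each term at x = 0:
  Term 0 contributes 0 + 0 · 0 = 0
  Term 1 contributes -1 + 1 · 0 = -1
  Term 2 contributes -1 + 2 · 0 = -1
p(0) = ⊕ of these = min[0, -1, -1] = -1.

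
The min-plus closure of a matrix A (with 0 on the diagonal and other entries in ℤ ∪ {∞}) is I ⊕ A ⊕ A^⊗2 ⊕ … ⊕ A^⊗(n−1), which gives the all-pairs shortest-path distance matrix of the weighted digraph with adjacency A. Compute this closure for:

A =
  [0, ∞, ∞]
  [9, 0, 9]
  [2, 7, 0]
Closure =
  [0, ∞, ∞]
  [9, 0, 9]
  [2, 7, 0]

This is the Floyd-Warshall all-pairs shortest-path computation. For each intermediate vertex k = 0, 1, …, 2, update dist[i][j] ← min(dist[i][j], dist[i][k] + dist[k][j]). The final matrix gives, for each (i, j), the minimum total weight of any directed path from i to j (possibly empty when i = j).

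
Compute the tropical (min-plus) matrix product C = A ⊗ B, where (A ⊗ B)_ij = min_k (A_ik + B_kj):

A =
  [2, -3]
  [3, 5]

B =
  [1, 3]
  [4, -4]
A ⊗ B =
  [1, -7]
  [4, 1]

Apply the min-plus product entry-by-entry:
  C[0][0] = min over k of (A[0][0] + B[0][0] = 2 + 1 = 3, A[0][1] + B[1][0] = -3 + 4 = 1) = 1 (attained at k = 1)
  C[0][1] = min over k of (A[0][0] + B[0][1] = 2 + 3 = 5, A[0][1] + B[1][1] = -3 + -4 = -7) = -7 (attained at k = 1)
  C[1][0] = min over k of (A[1][0] + B[0][0] = 3 + 1 = 4, A[1][1] + B[1][0] = 5 + 4 = 9) = 4 (attained at k = 0)
  C[1][1] = min over k of (A[1][0] + B[0][1] = 3 + 3 = 6, A[1][1] + B[1][1] = 5 + -4 = 1) = 1 (attained at k = 1)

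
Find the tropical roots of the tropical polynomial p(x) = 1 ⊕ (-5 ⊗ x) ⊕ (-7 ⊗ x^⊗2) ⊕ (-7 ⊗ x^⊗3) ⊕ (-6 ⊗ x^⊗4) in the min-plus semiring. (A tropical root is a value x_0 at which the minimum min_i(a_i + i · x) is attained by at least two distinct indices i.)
Roots: {-1, 0, 2, 6}

Each tropical root is a break point of the lower envelope of the lines y = a_i + i · x (there are 5 lines, with slopes 0, 1, ..., 4). Only the lines that attain the minimum somewhere contribute to roots; other lines are dominated. Here the surviving (envelope) indices are i = 4, i = 3, i = 2, i = 1, i = 0.
Intersections between consecutive envelope lines give the roots: for adjacent envelope indices i < j the intersection is x = (a_i − a_j) / (j − i). Reading off the sorted break points: {-1, 0, 2, 6}.
Verification: at each break x_0, at least two indices attain the minimum of min_i(a_i + i · x_0).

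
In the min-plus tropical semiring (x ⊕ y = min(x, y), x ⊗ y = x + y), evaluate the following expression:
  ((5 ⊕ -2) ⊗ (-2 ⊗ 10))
((5 ⊕ -2) ⊗ (-2 ⊗ 10)) = 6

Expand innermost to outermost. Recall ⊕ takes the minimum of its arguments and ⊗ takes their sum. Working out the expression ((5 ⊕ -2) ⊗ (-2 ⊗ 10)) gives 6.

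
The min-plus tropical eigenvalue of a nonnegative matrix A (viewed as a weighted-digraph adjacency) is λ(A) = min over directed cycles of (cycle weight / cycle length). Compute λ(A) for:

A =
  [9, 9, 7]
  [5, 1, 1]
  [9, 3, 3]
λ(A) = 1

Enumerate directed cycles and compute their means (weight / length). Sample:
  cycle 0 → 0: weight = 9, length = 1, mean = 9/1 ≈ 9.000
  cycle 1 → 1: weight = 1, length = 1, mean = 1/1 ≈ 1.000
  cycle 2 → 2: weight = 3, length = 1, mean = 3/1 ≈ 3.000
  cycle 0 → 1 → 0: weight = 14, length = 2, mean = 14/2 ≈ 7.000
  cycle 0 → 2 → 0: weight = 16, length = 2, mean = 16/2 ≈ 8.000
  cycle 1 → 0 → 1: weight = 14, length = 2, mean = 14/2 ≈ 7.000
Minimum mean = 1.000, attained e.g. along the cycle 1 → 1 with weight 1 and length 1. So λ(A) = 1/1 = 1.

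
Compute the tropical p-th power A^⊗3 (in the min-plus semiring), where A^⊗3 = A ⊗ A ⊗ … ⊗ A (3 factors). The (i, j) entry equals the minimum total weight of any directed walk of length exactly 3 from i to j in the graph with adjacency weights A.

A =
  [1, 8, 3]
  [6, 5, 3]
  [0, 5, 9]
A^⊗3 =
  [3, 9, 5]
  [4, 11, 6]
  [2, 8, 4]

Each entry (A^⊗3)_ij equals the minimum over all length-3 walks i = v_0 → v_1 → … → v_3 = j of Σ_t A[v_t][v_{t+1}]. For example, for (i, j) = (0, 2) we minimise over 9 possible intermediate vertex sequences; the minimum is 5, attained along the walk 0 → 0 → 0 → 2.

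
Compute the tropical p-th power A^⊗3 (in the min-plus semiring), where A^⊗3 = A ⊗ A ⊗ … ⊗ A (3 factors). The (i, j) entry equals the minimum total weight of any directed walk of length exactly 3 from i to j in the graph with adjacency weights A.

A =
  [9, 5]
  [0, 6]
A^⊗3 =
  [11, 10]
  [5, 11]

Each entry (A^⊗3)_ij equals the minimum over all length-3 walks i = v_0 → v_1 → … → v_3 = j of Σ_t A[v_t][v_{t+1}]. For example, for (i, j) = (0, 1) we minimise over 4 possible intermediate vertex sequences; the minimum is 10, attained along the walk 0 → 1 → 0 → 1.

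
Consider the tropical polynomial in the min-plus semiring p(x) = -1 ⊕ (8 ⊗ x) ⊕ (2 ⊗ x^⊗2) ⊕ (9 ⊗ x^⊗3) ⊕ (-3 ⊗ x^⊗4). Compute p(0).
p(0) = -3

A tropical monomial a ⊗ x^⊗i evaluates to a + i · x. Evaluating each term at x = 0:
  Term 0 contributes -1 + 0 · 0 = -1
  Term 1 contributes 8 + 1 · 0 = 8
  Term 2 contributes 2 + 2 · 0 = 2
  Term 3 contributes 9 + 3 · 0 = 9
  Term 4 contributes -3 + 4 · 0 = -3
p(0) = ⊕ of these = min[-1, 8, 2, 9, -3] = -3.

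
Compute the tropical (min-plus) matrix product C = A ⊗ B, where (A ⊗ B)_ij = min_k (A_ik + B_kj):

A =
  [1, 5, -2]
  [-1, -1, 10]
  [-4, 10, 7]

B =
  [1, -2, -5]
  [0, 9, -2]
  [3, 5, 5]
A ⊗ B =
  [1, -1, -4]
  [-1, -3, -6]
  [-3, -6, -9]

Apply the min-plus product entry-by-entry:
  C[0][0] = min over k of (A[0][0] + B[0][0] = 1 + 1 = 2, A[0][1] + B[1][0] = 5 + 0 = 5, A[0][2] + B[2][0] = -2 + 3 = 1) = 1 (attained at k = 2)
  C[0][1] = min over k of (A[0][0] + B[0][1] = 1 + -2 = -1, A[0][1] + B[1][1] = 5 + 9 = 14, A[0][2] + B[2][1] = -2 + 5 = 3) = -1 (attained at k = 0)
  C[0][2] = min over k of (A[0][0] + B[0][2] = 1 + -5 = -4, A[0][1] + B[1][2] = 5 + -2 = 3, A[0][2] + B[2][2] = -2 + 5 = 3) = -4 (attained at k = 0)
  C[1][0] = min over k of (A[1][0] + B[0][0] = -1 + 1 = 0, A[1][1] + B[1][0] = -1 + 0 = -1, A[1][2] + B[2][0] = 10 + 3 = 13) = -1 (attained at k = 1)
  C[1][1] = min over k of (A[1][0] + B[0][1] = -1 + -2 = -3, A[1][1] + B[1][1] = -1 + 9 = 8, A[1][2] + B[2][1] = 10 + 5 = 15) = -3 (attained at k = 0)
  C[1][2] = min over k of (A[1][0] + B[0][2] = -1 + -5 = -6, A[1][1] + B[1][2] = -1 + -2 = -3, A[1][2] + B[2][2] = 10 + 5 = 15) = -6 (attained at k = 0)
  C[2][0] = min over k of (A[2][0] + B[0][0] = -4 + 1 = -3, A[2][1] + B[1][0] = 10 + 0 = 10, A[2][2] + B[2][0] = 7 + 3 = 10) = -3 (attained at k = 0)
  C[2][1] = min over k of (A[2][0] + B[0][1] = -4 + -2 = -6, A[2][1] + B[1][1] = 10 + 9 = 19, A[2][2] + B[2][1] = 7 + 5 = 12) = -6 (attained at k = 0)
  C[2][2] = min over k of (A[2][0] + B[0][2] = -4 + -5 = -9, A[2][1] + B[1][2] = 10 + -2 = 8, A[2][2] + B[2][2] = 7 + 5 = 12) = -9 (attained at k = 0)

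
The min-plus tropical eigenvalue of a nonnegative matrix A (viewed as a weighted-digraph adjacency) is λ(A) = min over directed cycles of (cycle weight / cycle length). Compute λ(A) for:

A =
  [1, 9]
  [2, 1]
λ(A) = 1

Enumerate directed cycles and compute their means (weight / length). Sample:
  cycle 0 → 0: weight = 1, length = 1, mean = 1/1 ≈ 1.000
  cycle 1 → 1: weight = 1, length = 1, mean = 1/1 ≈ 1.000
  cycle 0 → 1 → 0: weight = 11, length = 2, mean = 11/2 ≈ 5.500
  cycle 1 → 0 → 1: weight = 11, length = 2, mean = 11/2 ≈ 5.500
Minimum mean = 1.000, attained e.g. along the cycle 0 → 0 with weight 1 and length 1. So λ(A) = 1/1 = 1.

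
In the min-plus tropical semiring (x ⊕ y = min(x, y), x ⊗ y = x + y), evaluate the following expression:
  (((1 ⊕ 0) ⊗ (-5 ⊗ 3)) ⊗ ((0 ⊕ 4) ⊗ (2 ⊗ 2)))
(((1 ⊕ 0) ⊗ (-5 ⊗ 3)) ⊗ ((0 ⊕ 4) ⊗ (2 ⊗ 2))) = 2

Expand innermost to outermost. Recall ⊕ takes the minimum of its arguments and ⊗ takes their sum. Working out the expression (((1 ⊕ 0) ⊗ (-5 ⊗ 3)) ⊗ ((0 ⊕ 4) ⊗ (2 ⊗ 2))) gives 2.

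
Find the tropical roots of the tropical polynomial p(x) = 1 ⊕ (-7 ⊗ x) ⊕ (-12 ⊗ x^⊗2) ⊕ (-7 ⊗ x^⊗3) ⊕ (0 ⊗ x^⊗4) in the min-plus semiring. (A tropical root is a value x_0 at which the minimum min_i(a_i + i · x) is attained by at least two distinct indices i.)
Roots: {-7, -5, 5, 8}

Each tropical root is a break point of the lower envelope of the lines y = a_i + i · x (there are 5 lines, with slopes 0, 1, ..., 4). Only the lines that attain the minimum somewhere contribute to roots; other lines are dominated. Here the surviving (envelope) indices are i = 4, i = 3, i = 2, i = 1, i = 0.
Intersections between consecutive envelope lines give the roots: for adjacent envelope indices i < j the intersection is x = (a_i − a_j) / (j − i). Reading off the sorted break points: {-7, -5, 5, 8}.
Verification: at each break x_0, at least two indices attain the minimum of min_i(a_i + i · x_0).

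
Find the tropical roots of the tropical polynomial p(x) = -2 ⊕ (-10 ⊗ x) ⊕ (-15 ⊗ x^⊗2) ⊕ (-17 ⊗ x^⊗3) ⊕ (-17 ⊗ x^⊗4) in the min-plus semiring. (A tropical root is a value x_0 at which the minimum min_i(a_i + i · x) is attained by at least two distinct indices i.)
Roots: {0, 2, 5, 8}

Each tropical root is a break point of the lower envelope of the lines y = a_i + i · x (there are 5 lines, with slopes 0, 1, ..., 4). Only the lines that attain the minimum somewhere contribute to roots; other lines are dominated. Here the surviving (envelope) indices are i = 4, i = 3, i = 2, i = 1, i = 0.
Intersections between consecutive envelope lines give the roots: for adjacent envelope indices i < j the intersection is x = (a_i − a_j) / (j − i). Reading off the sorted break points: {0, 2, 5, 8}.
Verification: at each break x_0, at least two indices attain the minimum of min_i(a_i + i · x_0).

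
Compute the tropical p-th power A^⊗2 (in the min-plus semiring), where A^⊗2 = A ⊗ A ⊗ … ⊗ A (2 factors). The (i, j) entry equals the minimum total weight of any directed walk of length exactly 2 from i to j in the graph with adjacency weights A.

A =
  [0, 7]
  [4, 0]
A^⊗2 =
  [0, 7]
  [4, 0]

Each entry (A^⊗2)_ij equals the minimum over all length-2 walks i = v_0 → v_1 → … → v_2 = j of Σ_t A[v_t][v_{t+1}]. For example, for (i, j) = (0, 1) we minimise over 2 possible intermediate vertex sequences; the minimum is 7, attained along the walk 0 → 0 → 1.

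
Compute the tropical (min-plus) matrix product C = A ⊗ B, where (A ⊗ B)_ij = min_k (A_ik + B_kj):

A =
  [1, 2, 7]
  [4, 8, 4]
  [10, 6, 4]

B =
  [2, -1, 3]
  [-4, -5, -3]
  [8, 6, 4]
A ⊗ B =
  [-2, -3, -1]
  [4, 3, 5]
  [2, 1, 3]

Apply the min-plus product entry-by-entry:
  C[0][0] = min over k of (A[0][0] + B[0][0] = 1 + 2 = 3, A[0][1] + B[1][0] = 2 + -4 = -2, A[0][2] + B[2][0] = 7 + 8 = 15) = -2 (attained at k = 1)
  C[0][1] = min over k of (A[0][0] + B[0][1] = 1 + -1 = 0, A[0][1] + B[1][1] = 2 + -5 = -3, A[0][2] + B[2][1] = 7 + 6 = 13) = -3 (attained at k = 1)
  C[0][2] = min over k of (A[0][0] + B[0][2] = 1 + 3 = 4, A[0][1] + B[1][2] = 2 + -3 = -1, A[0][2] + B[2][2] = 7 + 4 = 11) = -1 (attained at k = 1)
  C[1][0] = min over k of (A[1][0] + B[0][0] = 4 + 2 = 6, A[1][1] + B[1][0] = 8 + -4 = 4, A[1][2] + B[2][0] = 4 + 8 = 12) = 4 (attained at k = 1)
  C[1][1] = min over k of (A[1][0] + B[0][1] = 4 + -1 = 3, A[1][1] + B[1][1] = 8 + -5 = 3, A[1][2] + B[2][1] = 4 + 6 = 10) = 3 (attained at k = 0)
  C[1][2] = min over k of (A[1][0] + B[0][2] = 4 + 3 = 7, A[1][1] + B[1][2] = 8 + -3 = 5, A[1][2] + B[2][2] = 4 + 4 = 8) = 5 (attained at k = 1)
  C[2][0] = min over k of (A[2][0] + B[0][0] = 10 + 2 = 12, A[2][1] + B[1][0] = 6 + -4 = 2, A[2][2] + B[2][0] = 4 + 8 = 12) = 2 (attained at k = 1)
  C[2][1] = min over k of (A[2][0] + B[0][1] = 10 + -1 = 9, A[2][1] + B[1][1] = 6 + -5 = 1, A[2][2] + B[2][1] = 4 + 6 = 10) = 1 (attained at k = 1)
  C[2][2] = min over k of (A[2][0] + B[0][2] = 10 + 3 = 13, A[2][1] + B[1][2] = 6 + -3 = 3, A[2][2] + B[2][2] = 4 + 4 = 8) = 3 (attained at k = 1)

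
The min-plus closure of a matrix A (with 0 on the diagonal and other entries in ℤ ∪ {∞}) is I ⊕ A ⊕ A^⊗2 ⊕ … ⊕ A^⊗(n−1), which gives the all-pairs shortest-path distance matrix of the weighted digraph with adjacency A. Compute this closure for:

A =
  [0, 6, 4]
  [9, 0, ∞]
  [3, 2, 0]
Closure =
  [0, 6, 4]
  [9, 0, 13]
  [3, 2, 0]

This is the Floyd-Warshall all-pairs shortest-path computation. For each intermediate vertex k = 0, 1, …, 2, update dist[i][j] ← min(dist[i][j], dist[i][k] + dist[k][j]). The final matrix gives, for each (i, j), the minimum total weight of any directed path from i to j (possibly empty when i = j).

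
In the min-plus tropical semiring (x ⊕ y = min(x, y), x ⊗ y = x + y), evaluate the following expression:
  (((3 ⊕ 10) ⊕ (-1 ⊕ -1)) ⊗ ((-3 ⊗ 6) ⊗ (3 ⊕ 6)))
(((3 ⊕ 10) ⊕ (-1 ⊕ -1)) ⊗ ((-3 ⊗ 6) ⊗ (3 ⊕ 6))) = 5

Expand innermost to outermost. Recall ⊕ takes the minimum of its arguments and ⊗ takes their sum. Working out the expression (((3 ⊕ 10) ⊕ (-1 ⊕ -1)) ⊗ ((-3 ⊗ 6) ⊗ (3 ⊕ 6))) gives 5.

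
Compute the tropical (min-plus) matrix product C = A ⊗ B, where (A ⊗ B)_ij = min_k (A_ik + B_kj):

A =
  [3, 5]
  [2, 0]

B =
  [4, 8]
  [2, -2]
A ⊗ B =
  [7, 3]
  [2, -2]

Apply the min-plus product entry-by-entry:
  C[0][0] = min over k of (A[0][0] + B[0][0] = 3 + 4 = 7, A[0][1] + B[1][0] = 5 + 2 = 7) = 7 (attained at k = 0)
  C[0][1] = min over k of (A[0][0] + B[0][1] = 3 + 8 = 11, A[0][1] + B[1][1] = 5 + -2 = 3) = 3 (attained at k = 1)
  C[1][0] = min over k of (A[1][0] + B[0][0] = 2 + 4 = 6, A[1][1] + B[1][0] = 0 + 2 = 2) = 2 (attained at k = 1)
  C[1][1] = min over k of (A[1][0] + B[0][1] = 2 + 8 = 10, A[1][1] + B[1][1] = 0 + -2 = -2) = -2 (attained at k = 1)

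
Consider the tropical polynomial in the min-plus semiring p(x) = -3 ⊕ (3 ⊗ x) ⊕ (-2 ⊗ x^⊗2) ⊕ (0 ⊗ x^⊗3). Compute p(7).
p(7) = -3

A tropical monomial a ⊗ x^⊗i evaluates to a + i · x. Evaluating each term at x = 7:
  Term 0 contributes -3 + 0 · 7 = -3
  Term 1 contributes 3 + 1 · 7 = 10
  Term 2 contributes -2 + 2 · 7 = 12
  Term 3 contributes 0 + 3 · 7 = 21
p(7) = ⊕ of these = min[-3, 10, 12, 21] = -3.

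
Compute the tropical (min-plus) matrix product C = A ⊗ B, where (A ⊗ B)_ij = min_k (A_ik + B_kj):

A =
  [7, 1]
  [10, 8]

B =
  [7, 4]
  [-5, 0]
A ⊗ B =
  [-4, 1]
  [3, 8]

Apply the min-plus product entry-by-entry:
  C[0][0] = min over k of (A[0][0] + B[0][0] = 7 + 7 = 14, A[0][1] + B[1][0] = 1 + -5 = -4) = -4 (attained at k = 1)
  C[0][1] = min over k of (A[0][0] + B[0][1] = 7 + 4 = 11, A[0][1] + B[1][1] = 1 + 0 = 1) = 1 (attained at k = 1)
  C[1][0] = min over k of (A[1][0] + B[0][0] = 10 + 7 = 17, A[1][1] + B[1][0] = 8 + -5 = 3) = 3 (attained at k = 1)
  C[1][1] = min over k of (A[1][0] + B[0][1] = 10 + 4 = 14, A[1][1] + B[1][1] = 8 + 0 = 8) = 8 (attained at k = 1)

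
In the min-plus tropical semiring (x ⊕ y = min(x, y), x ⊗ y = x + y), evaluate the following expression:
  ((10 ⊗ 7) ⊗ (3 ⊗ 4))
((10 ⊗ 7) ⊗ (3 ⊗ 4)) = 24

Expand innermost to outermost. Recall ⊕ takes the minimum of its arguments and ⊗ takes their sum. Working out the expression ((10 ⊗ 7) ⊗ (3 ⊗ 4)) gives 24.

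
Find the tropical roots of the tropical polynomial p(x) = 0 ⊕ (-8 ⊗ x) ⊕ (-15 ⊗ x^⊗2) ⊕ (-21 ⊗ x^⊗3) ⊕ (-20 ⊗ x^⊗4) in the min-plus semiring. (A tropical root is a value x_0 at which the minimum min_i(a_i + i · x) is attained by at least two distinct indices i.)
Roots: {-1, 6, 7, 8}

Each tropical root is a break point of the lower envelope of the lines y = a_i + i · x (there are 5 lines, with slopes 0, 1, ..., 4). Only the lines that attain the minimum somewhere contribute to roots; other lines are dominated. Here the surviving (envelope) indices are i = 4, i = 3, i = 2, i = 1, i = 0.
Intersections between consecutive envelope lines give the roots: for adjacent envelope indices i < j the intersection is x = (a_i − a_j) / (j − i). Reading off the sorted break points: {-1, 6, 7, 8}.
Verification: at each break x_0, at least two indices attain the minimum of min_i(a_i + i · x_0).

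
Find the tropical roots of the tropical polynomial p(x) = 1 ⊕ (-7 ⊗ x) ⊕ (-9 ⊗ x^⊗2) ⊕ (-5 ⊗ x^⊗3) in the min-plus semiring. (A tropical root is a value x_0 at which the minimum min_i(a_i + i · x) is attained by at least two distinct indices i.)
Roots: {-4, 2, 8}

Each tropical root is a break point of the lower envelope of the lines y = a_i + i · x (there are 4 lines, with slopes 0, 1, ..., 3). Only the lines that attain the minimum somewhere contribute to roots; other lines are dominated. Here the surviving (envelope) indices are i = 3, i = 2, i = 1, i = 0.
Intersections between consecutive envelope lines give the roots: for adjacent envelope indices i < j the intersection is x = (a_i − a_j) / (j − i). Reading off the sorted break points: {-4, 2, 8}.
Verification: at each break x_0, at least two indices attain the minimum of min_i(a_i + i · x_0).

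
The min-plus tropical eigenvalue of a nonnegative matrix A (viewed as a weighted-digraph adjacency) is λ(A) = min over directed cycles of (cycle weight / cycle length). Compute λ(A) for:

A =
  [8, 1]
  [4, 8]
λ(A) = 5/2

Enumerate directed cycles and compute their means (weight / length). Sample:
  cycle 0 → 0: weight = 8, length = 1, mean = 8/1 ≈ 8.000
  cycle 1 → 1: weight = 8, length = 1, mean = 8/1 ≈ 8.000
  cycle 0 → 1 → 0: weight = 5, length = 2, mean = 5/2 ≈ 2.500
  cycle 1 → 0 → 1: weight = 5, length = 2, mean = 5/2 ≈ 2.500
Minimum mean = 2.500, attained e.g. along the cycle 0 → 1 → 0 with weight 5 and length 2. So λ(A) = 5/2 = 5/2.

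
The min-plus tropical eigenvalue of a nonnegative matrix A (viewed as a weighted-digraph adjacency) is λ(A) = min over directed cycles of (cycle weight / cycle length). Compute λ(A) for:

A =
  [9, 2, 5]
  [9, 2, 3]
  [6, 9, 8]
λ(A) = 2

Enumerate directed cycles and compute their means (weight / length). Sample:
  cycle 0 → 0: weight = 9, length = 1, mean = 9/1 ≈ 9.000
  cycle 1 → 1: weight = 2, length = 1, mean = 2/1 ≈ 2.000
  cycle 2 → 2: weight = 8, length = 1, mean = 8/1 ≈ 8.000
  cycle 0 → 1 → 0: weight = 11, length = 2, mean = 11/2 ≈ 5.500
  cycle 0 → 2 → 0: weight = 11, length = 2, mean = 11/2 ≈ 5.500
  cycle 1 → 0 → 1: weight = 11, length = 2, mean = 11/2 ≈ 5.500
Minimum mean = 2.000, attained e.g. along the cycle 1 → 1 with weight 2 and length 1. So λ(A) = 2/1 = 2.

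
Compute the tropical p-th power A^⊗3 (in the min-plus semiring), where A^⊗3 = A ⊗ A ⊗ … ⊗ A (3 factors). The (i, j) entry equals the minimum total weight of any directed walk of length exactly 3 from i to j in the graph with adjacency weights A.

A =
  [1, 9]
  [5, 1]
A^⊗3 =
  [3, 11]
  [7, 3]

Each entry (A^⊗3)_ij equals the minimum over all length-3 walks i = v_0 → v_1 → … → v_3 = j of Σ_t A[v_t][v_{t+1}]. For example, for (i, j) = (0, 1) we minimise over 4 possible intermediate vertex sequences; the minimum is 11, attained along the walk 0 → 0 → 0 → 1.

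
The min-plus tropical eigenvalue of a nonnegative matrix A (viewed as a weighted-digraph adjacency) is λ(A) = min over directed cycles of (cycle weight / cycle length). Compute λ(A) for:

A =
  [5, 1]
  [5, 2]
λ(A) = 2

Enumerate directed cycles and compute their means (weight / length). Sample:
  cycle 0 → 0: weight = 5, length = 1, mean = 5/1 ≈ 5.000
  cycle 1 → 1: weight = 2, length = 1, mean = 2/1 ≈ 2.000
  cycle 0 → 1 → 0: weight = 6, length = 2, mean = 6/2 ≈ 3.000
  cycle 1 → 0 → 1: weight = 6, length = 2, mean = 6/2 ≈ 3.000
Minimum mean = 2.000, attained e.g. along the cycle 1 → 1 with weight 2 and length 1. So λ(A) = 2/1 = 2.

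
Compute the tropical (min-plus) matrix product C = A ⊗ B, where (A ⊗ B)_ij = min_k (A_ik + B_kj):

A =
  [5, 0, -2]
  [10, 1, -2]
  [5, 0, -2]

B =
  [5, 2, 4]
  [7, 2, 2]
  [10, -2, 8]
A ⊗ B =
  [7, -4, 2]
  [8, -4, 3]
  [7, -4, 2]

Apply the min-plus product entry-by-entry:
  C[0][0] = min over k of (A[0][0] + B[0][0] = 5 + 5 = 10, A[0][1] + B[1][0] = 0 + 7 = 7, A[0][2] + B[2][0] = -2 + 10 = 8) = 7 (attained at k = 1)
  C[0][1] = min over k of (A[0][0] + B[0][1] = 5 + 2 = 7, A[0][1] + B[1][1] = 0 + 2 = 2, A[0][2] + B[2][1] = -2 + -2 = -4) = -4 (attained at k = 2)
  C[0][2] = min over k of (A[0][0] + B[0][2] = 5 + 4 = 9, A[0][1] + B[1][2] = 0 + 2 = 2, A[0][2] + B[2][2] = -2 + 8 = 6) = 2 (attained at k = 1)
  C[1][0] = min over k of (A[1][0] + B[0][0] = 10 + 5 = 15, A[1][1] + B[1][0] = 1 + 7 = 8, A[1][2] + B[2][0] = -2 + 10 = 8) = 8 (attained at k = 1)
  C[1][1] = min over k of (A[1][0] + B[0][1] = 10 + 2 = 12, A[1][1] + B[1][1] = 1 + 2 = 3, A[1][2] + B[2][1] = -2 + -2 = -4) = -4 (attained at k = 2)
  C[1][2] = min over k of (A[1][0] + B[0][2] = 10 + 4 = 14, A[1][1] + B[1][2] = 1 + 2 = 3, A[1][2] + B[2][2] = -2 + 8 = 6) = 3 (attained at k = 1)
  C[2][0] = min over k of (A[2][0] + B[0][0] = 5 + 5 = 10, A[2][1] + B[1][0] = 0 + 7 = 7, A[2][2] + B[2][0] = -2 + 10 = 8) = 7 (attained at k = 1)
  C[2][1] = min over k of (A[2][0] + B[0][1] = 5 + 2 = 7, A[2][1] + B[1][1] = 0 + 2 = 2, A[2][2] + B[2][1] = -2 + -2 = -4) = -4 (attained at k = 2)
  C[2][2] = min over k of (A[2][0] + B[0][2] = 5 + 4 = 9, A[2][1] + B[1][2] = 0 + 2 = 2, A[2][2] + B[2][2] = -2 + 8 = 6) = 2 (attained at k = 1)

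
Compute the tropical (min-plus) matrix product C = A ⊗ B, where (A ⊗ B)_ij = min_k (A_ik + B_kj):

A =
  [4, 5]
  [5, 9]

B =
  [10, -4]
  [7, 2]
A ⊗ B =
  [12, 0]
  [15, 1]

Apply the min-plus product entry-by-entry:
  C[0][0] = min over k of (A[0][0] + B[0][0] = 4 + 10 = 14, A[0][1] + B[1][0] = 5 + 7 = 12) = 12 (attained at k = 1)
  C[0][1] = min over k of (A[0][0] + B[0][1] = 4 + -4 = 0, A[0][1] + B[1][1] = 5 + 2 = 7) = 0 (attained at k = 0)
  C[1][0] = min over k of (A[1][0] + B[0][0] = 5 + 10 = 15, A[1][1] + B[1][0] = 9 + 7 = 16) = 15 (attained at k = 0)
  C[1][1] = min over k of (A[1][0] + B[0][1] = 5 + -4 = 1, A[1][1] + B[1][1] = 9 + 2 = 11) = 1 (attained at k = 0)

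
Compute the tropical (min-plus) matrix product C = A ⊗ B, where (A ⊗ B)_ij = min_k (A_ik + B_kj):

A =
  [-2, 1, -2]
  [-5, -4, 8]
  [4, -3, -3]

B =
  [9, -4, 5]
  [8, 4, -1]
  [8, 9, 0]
A ⊗ B =
  [6, -6, -2]
  [4, -9, -5]
  [5, 0, -4]

Apply the min-plus product entry-by-entry:
  C[0][0] = min over k of (A[0][0] + B[0][0] = -2 + 9 = 7, A[0][1] + B[1][0] = 1 + 8 = 9, A[0][2] + B[2][0] = -2 + 8 = 6) = 6 (attained at k = 2)
  C[0][1] = min over k of (A[0][0] + B[0][1] = -2 + -4 = -6, A[0][1] + B[1][1] = 1 + 4 = 5, A[0][2] + B[2][1] = -2 + 9 = 7) = -6 (attained at k = 0)
  C[0][2] = min over k of (A[0][0] + B[0][2] = -2 + 5 = 3, A[0][1] + B[1][2] = 1 + -1 = 0, A[0][2] + B[2][2] = -2 + 0 = -2) = -2 (attained at k = 2)
  C[1][0] = min over k of (A[1][0] + B[0][0] = -5 + 9 = 4, A[1][1] + B[1][0] = -4 + 8 = 4, A[1][2] + B[2][0] = 8 + 8 = 16) = 4 (attained at k = 0)
  C[1][1] = min over k of (A[1][0] + B[0][1] = -5 + -4 = -9, A[1][1] + B[1][1] = -4 + 4 = 0, A[1][2] + B[2][1] = 8 + 9 = 17) = -9 (attained at k = 0)
  C[1][2] = min over k of (A[1][0] + B[0][2] = -5 + 5 = 0, A[1][1] + B[1][2] = -4 + -1 = -5, A[1][2] + B[2][2] = 8 + 0 = 8) = -5 (attained at k = 1)
  C[2][0] = min over k of (A[2][0] + B[0][0] = 4 + 9 = 13, A[2][1] + B[1][0] = -3 + 8 = 5, A[2][2] + B[2][0] = -3 + 8 = 5) = 5 (attained at k = 1)
  C[2][1] = min over k of (A[2][0] + B[0][1] = 4 + -4 = 0, A[2][1] + B[1][1] = -3 + 4 = 1, A[2][2] + B[2][1] = -3 + 9 = 6) = 0 (attained at k = 0)
  C[2][2] = min over k of (A[2][0] + B[0][2] = 4 + 5 = 9, A[2][1] + B[1][2] = -3 + -1 = -4, A[2][2] + B[2][2] = -3 + 0 = -3) = -4 (attained at k = 1)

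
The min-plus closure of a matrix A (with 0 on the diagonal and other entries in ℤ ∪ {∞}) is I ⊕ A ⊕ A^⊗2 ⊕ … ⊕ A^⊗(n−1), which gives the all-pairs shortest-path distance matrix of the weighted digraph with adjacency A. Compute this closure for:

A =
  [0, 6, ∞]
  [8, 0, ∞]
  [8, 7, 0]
Closure =
  [0, 6, ∞]
  [8, 0, ∞]
  [8, 7, 0]

This is the Floyd-Warshall all-pairs shortest-path computation. For each intermediate vertex k = 0, 1, …, 2, update dist[i][j] ← min(dist[i][j], dist[i][k] + dist[k][j]). The final matrix gives, for each (i, j), the minimum total weight of any directed path from i to j (possibly empty when i = j).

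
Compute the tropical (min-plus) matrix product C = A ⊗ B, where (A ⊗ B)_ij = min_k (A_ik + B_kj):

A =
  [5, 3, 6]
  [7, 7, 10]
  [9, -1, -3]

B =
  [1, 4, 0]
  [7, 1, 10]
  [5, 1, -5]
A ⊗ B =
  [6, 4, 1]
  [8, 8, 5]
  [2, -2, -8]

Apply the min-plus product entry-by-entry:
  C[0][0] = min over k of (A[0][0] + B[0][0] = 5 + 1 = 6, A[0][1] + B[1][0] = 3 + 7 = 10, A[0][2] + B[2][0] = 6 + 5 = 11) = 6 (attained at k = 0)
  C[0][1] = min over k of (A[0][0] + B[0][1] = 5 + 4 = 9, A[0][1] + B[1][1] = 3 + 1 = 4, A[0][2] + B[2][1] = 6 + 1 = 7) = 4 (attained at k = 1)
  C[0][2] = min over k of (A[0][0] + B[0][2] = 5 + 0 = 5, A[0][1] + B[1][2] = 3 + 10 = 13, A[0][2] + B[2][2] = 6 + -5 = 1) = 1 (attained at k = 2)
  C[1][0] = min over k of (A[1][0] + B[0][0] = 7 + 1 = 8, A[1][1] + B[1][0] = 7 + 7 = 14, A[1][2] + B[2][0] = 10 + 5 = 15) = 8 (attained at k = 0)
  C[1][1] = min over k of (A[1][0] + B[0][1] = 7 + 4 = 11, A[1][1] + B[1][1] = 7 + 1 = 8, A[1][2] + B[2][1] = 10 + 1 = 11) = 8 (attained at k = 1)
  C[1][2] = min over k of (A[1][0] + B[0][2] = 7 + 0 = 7, A[1][1] + B[1][2] = 7 + 10 = 17, A[1][2] + B[2][2] = 10 + -5 = 5) = 5 (attained at k = 2)
  C[2][0] = min over k of (A[2][0] + B[0][0] = 9 + 1 = 10, A[2][1] + B[1][0] = -1 + 7 = 6, A[2][2] + B[2][0] = -3 + 5 = 2) = 2 (attained at k = 2)
  C[2][1] = min over k of (A[2][0] + B[0][1] = 9 + 4 = 13, A[2][1] + B[1][1] = -1 + 1 = 0, A[2][2] + B[2][1] = -3 + 1 = -2) = -2 (attained at k = 2)
  C[2][2] = min over k of (A[2][0] + B[0][2] = 9 + 0 = 9, A[2][1] + B[1][2] = -1 + 10 = 9, A[2][2] + B[2][2] = -3 + -5 = -8) = -8 (attained at k = 2)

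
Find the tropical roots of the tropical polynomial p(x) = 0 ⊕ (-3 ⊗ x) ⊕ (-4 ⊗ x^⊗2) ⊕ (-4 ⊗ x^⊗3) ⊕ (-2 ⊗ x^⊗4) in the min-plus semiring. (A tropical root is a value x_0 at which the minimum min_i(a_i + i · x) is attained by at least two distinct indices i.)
Roots: {-2, 0, 1, 3}

Each tropical root is a break point of the lower envelope of the lines y = a_i + i · x (there are 5 lines, with slopes 0, 1, ..., 4). Only the lines that attain the minimum somewhere contribute to roots; other lines are dominated. Here the surviving (envelope) indices are i = 4, i = 3, i = 2, i = 1, i = 0.
Intersections between consecutive envelope lines give the roots: for adjacent envelope indices i < j the intersection is x = (a_i − a_j) / (j − i). Reading off the sorted break points: {-2, 0, 1, 3}.
Verification: at each break x_0, at least two indices attain the minimum of min_i(a_i + i · x_0).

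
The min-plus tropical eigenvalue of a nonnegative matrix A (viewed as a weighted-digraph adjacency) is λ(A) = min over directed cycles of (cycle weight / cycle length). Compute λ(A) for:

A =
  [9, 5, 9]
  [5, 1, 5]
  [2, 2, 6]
λ(A) = 1

Enumerate directed cycles and compute their means (weight / length). Sample:
  cycle 0 → 0: weight = 9, length = 1, mean = 9/1 ≈ 9.000
  cycle 1 → 1: weight = 1, length = 1, mean = 1/1 ≈ 1.000
  cycle 2 → 2: weight = 6, length = 1, mean = 6/1 ≈ 6.000
  cycle 0 → 1 → 0: weight = 10, length = 2, mean = 10/2 ≈ 5.000
  cycle 0 → 2 → 0: weight = 11, length = 2, mean = 11/2 ≈ 5.500
  cycle 1 → 0 → 1: weight = 10, length = 2, mean = 10/2 ≈ 5.000
Minimum mean = 1.000, attained e.g. along the cycle 1 → 1 with weight 1 and length 1. So λ(A) = 1/1 = 1.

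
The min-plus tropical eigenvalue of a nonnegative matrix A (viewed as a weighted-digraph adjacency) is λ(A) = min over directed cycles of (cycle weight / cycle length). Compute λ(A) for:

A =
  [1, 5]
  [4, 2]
λ(A) = 1

Enumerate directed cycles and compute their means (weight / length). Sample:
  cycle 0 → 0: weight = 1, length = 1, mean = 1/1 ≈ 1.000
  cycle 1 → 1: weight = 2, length = 1, mean = 2/1 ≈ 2.000
  cycle 0 → 1 → 0: weight = 9, length = 2, mean = 9/2 ≈ 4.500
  cycle 1 → 0 → 1: weight = 9, length = 2, mean = 9/2 ≈ 4.500
Minimum mean = 1.000, attained e.g. along the cycle 0 → 0 with weight 1 and length 1. So λ(A) = 1/1 = 1.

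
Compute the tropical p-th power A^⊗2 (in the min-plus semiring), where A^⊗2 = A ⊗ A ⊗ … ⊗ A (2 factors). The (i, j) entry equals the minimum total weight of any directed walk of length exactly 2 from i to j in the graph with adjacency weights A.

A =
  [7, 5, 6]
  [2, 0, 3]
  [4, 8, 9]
A^⊗2 =
  [7, 5, 8]
  [2, 0, 3]
  [10, 8, 10]

Each entry (A^⊗2)_ij equals the minimum over all length-2 walks i = v_0 → v_1 → … → v_2 = j of Σ_t A[v_t][v_{t+1}]. For example, for (i, j) = (0, 2) we minimise over 3 possible intermediate vertex sequences; the minimum is 8, attained along the walk 0 → 1 → 2.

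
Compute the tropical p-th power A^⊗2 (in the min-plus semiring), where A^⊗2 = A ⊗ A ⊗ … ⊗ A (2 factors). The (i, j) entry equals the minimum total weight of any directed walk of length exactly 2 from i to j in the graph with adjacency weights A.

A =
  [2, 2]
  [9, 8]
A^⊗2 =
  [4, 4]
  [11, 11]

Each entry (A^⊗2)_ij equals the minimum over all length-2 walks i = v_0 → v_1 → … → v_2 = j of Σ_t A[v_t][v_{t+1}]. For example, for (i, j) = (0, 1) we minimise over 2 possible intermediate vertex sequences; the minimum is 4, attained along the walk 0 → 0 → 1.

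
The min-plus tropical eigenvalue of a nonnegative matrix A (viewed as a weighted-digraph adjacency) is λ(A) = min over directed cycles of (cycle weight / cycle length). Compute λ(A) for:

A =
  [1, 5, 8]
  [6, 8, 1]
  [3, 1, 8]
λ(A) = 1

Enumerate directed cycles and compute their means (weight / length). Sample:
  cycle 0 → 0: weight = 1, length = 1, mean = 1/1 ≈ 1.000
  cycle 1 → 1: weight = 8, length = 1, mean = 8/1 ≈ 8.000
  cycle 2 → 2: weight = 8, length = 1, mean = 8/1 ≈ 8.000
  cycle 0 → 1 → 0: weight = 11, length = 2, mean = 11/2 ≈ 5.500
  cycle 0 → 2 → 0: weight = 11, length = 2, mean = 11/2 ≈ 5.500
  cycle 1 → 0 → 1: weight = 11, length = 2, mean = 11/2 ≈ 5.500
Minimum mean = 1.000, attained e.g. along the cycle 0 → 0 with weight 1 and length 1. So λ(A) = 1/1 = 1.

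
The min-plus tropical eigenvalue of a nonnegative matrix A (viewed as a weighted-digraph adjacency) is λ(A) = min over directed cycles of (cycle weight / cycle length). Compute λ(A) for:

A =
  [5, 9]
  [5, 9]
λ(A) = 5

Enumerate directed cycles and compute their means (weight / length). Sample:
  cycle 0 → 0: weight = 5, length = 1, mean = 5/1 ≈ 5.000
  cycle 1 → 1: weight = 9, length = 1, mean = 9/1 ≈ 9.000
  cycle 0 → 1 → 0: weight = 14, length = 2, mean = 14/2 ≈ 7.000
  cycle 1 → 0 → 1: weight = 14, length = 2, mean = 14/2 ≈ 7.000
Minimum mean = 5.000, attained e.g. along the cycle 0 → 0 with weight 5 and length 1. So λ(A) = 5/1 = 5.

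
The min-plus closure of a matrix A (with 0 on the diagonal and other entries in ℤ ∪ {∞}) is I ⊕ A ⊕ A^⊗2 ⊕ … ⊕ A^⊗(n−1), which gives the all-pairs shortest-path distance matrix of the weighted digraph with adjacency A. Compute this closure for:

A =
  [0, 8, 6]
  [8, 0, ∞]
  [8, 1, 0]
Closure =
  [0, 7, 6]
  [8, 0, 14]
  [8, 1, 0]

This is the Floyd-Warshall all-pairs shortest-path computation. For each intermediate vertex k = 0, 1, …, 2, update dist[i][j] ← min(dist[i][j], dist[i][k] + dist[k][j]). The final matrix gives, for each (i, j), the minimum total weight of any directed path from i to j (possibly empty when i = j).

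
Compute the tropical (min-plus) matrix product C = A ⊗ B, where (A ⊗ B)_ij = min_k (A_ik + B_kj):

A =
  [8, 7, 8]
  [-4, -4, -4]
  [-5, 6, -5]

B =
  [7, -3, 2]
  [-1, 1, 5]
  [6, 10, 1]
A ⊗ B =
  [6, 5, 9]
  [-5, -7, -3]
  [1, -8, -4]

Apply the min-plus product entry-by-entry:
  C[0][0] = min over k of (A[0][0] + B[0][0] = 8 + 7 = 15, A[0][1] + B[1][0] = 7 + -1 = 6, A[0][2] + B[2][0] = 8 + 6 = 14) = 6 (attained at k = 1)
  C[0][1] = min over k of (A[0][0] + B[0][1] = 8 + -3 = 5, A[0][1] + B[1][1] = 7 + 1 = 8, A[0][2] + B[2][1] = 8 + 10 = 18) = 5 (attained at k = 0)
  C[0][2] = min over k of (A[0][0] + B[0][2] = 8 + 2 = 10, A[0][1] + B[1][2] = 7 + 5 = 12, A[0][2] + B[2][2] = 8 + 1 = 9) = 9 (attained at k = 2)
  C[1][0] = min over k of (A[1][0] + B[0][0] = -4 + 7 = 3, A[1][1] + B[1][0] = -4 + -1 = -5, A[1][2] + B[2][0] = -4 + 6 = 2) = -5 (attained at k = 1)
  C[1][1] = min over k of (A[1][0] + B[0][1] = -4 + -3 = -7, A[1][1] + B[1][1] = -4 + 1 = -3, A[1][2] + B[2][1] = -4 + 10 = 6) = -7 (attained at k = 0)
  C[1][2] = min over k of (A[1][0] + B[0][2] = -4 + 2 = -2, A[1][1] + B[1][2] = -4 + 5 = 1, A[1][2] + B[2][2] = -4 + 1 = -3) = -3 (attained at k = 2)
  C[2][0] = min over k of (A[2][0] + B[0][0] = -5 + 7 = 2, A[2][1] + B[1][0] = 6 + -1 = 5, A[2][2] + B[2][0] = -5 + 6 = 1) = 1 (attained at k = 2)
  C[2][1] = min over k of (A[2][0] + B[0][1] = -5 + -3 = -8, A[2][1] + B[1][1] = 6 + 1 = 7, A[2][2] + B[2][1] = -5 + 10 = 5) = -8 (attained at k = 0)
  C[2][2] = min over k of (A[2][0] + B[0][2] = -5 + 2 = -3, A[2][1] + B[1][2] = 6 + 5 = 11, A[2][2] + B[2][2] = -5 + 1 = -4) = -4 (attained at k = 2)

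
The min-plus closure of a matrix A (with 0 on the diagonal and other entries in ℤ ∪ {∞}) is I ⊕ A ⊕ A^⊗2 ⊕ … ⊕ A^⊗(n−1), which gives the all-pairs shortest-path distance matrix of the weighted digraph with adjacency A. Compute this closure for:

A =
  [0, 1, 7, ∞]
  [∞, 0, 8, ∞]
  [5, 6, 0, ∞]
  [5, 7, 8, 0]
Closure =
  [0, 1, 7, ∞]
  [13, 0, 8, ∞]
  [5, 6, 0, ∞]
  [5, 6, 8, 0]

This is the Floyd-Warshall all-pairs shortest-path computation. For each intermediate vertex k = 0, 1, …, 3, update dist[i][j] ← min(dist[i][j], dist[i][k] + dist[k][j]). The final matrix gives, for each (i, j), the minimum total weight of any directed path from i to j (possibly empty when i = j).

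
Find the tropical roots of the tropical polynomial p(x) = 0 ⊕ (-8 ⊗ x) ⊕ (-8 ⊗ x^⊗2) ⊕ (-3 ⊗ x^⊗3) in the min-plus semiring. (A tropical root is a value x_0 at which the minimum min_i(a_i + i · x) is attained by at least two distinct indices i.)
Roots: {-5, 0, 8}

Each tropical root is a break point of the lower envelope of the lines y = a_i + i · x (there are 4 lines, with slopes 0, 1, ..., 3). Only the lines that attain the minimum somewhere contribute to roots; other lines are dominated. Here the surviving (envelope) indices are i = 3, i = 2, i = 1, i = 0.
Intersections between consecutive envelope lines give the roots: for adjacent envelope indices i < j the intersection is x = (a_i − a_j) / (j − i). Reading off the sorted break points: {-5, 0, 8}.
Verification: at each break x_0, at least two indices attain the minimum of min_i(a_i + i · x_0).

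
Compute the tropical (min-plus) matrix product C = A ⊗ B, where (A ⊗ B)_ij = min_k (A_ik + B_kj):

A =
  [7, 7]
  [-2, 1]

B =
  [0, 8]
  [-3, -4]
A ⊗ B =
  [4, 3]
  [-2, -3]

Apply the min-plus product entry-by-entry:
  C[0][0] = min over k of (A[0][0] + B[0][0] = 7 + 0 = 7, A[0][1] + B[1][0] = 7 + -3 = 4) = 4 (attained at k = 1)
  C[0][1] = min over k of (A[0][0] + B[0][1] = 7 + 8 = 15, A[0][1] + B[1][1] = 7 + -4 = 3) = 3 (attained at k = 1)
  C[1][0] = min over k of (A[1][0] + B[0][0] = -2 + 0 = -2, A[1][1] + B[1][0] = 1 + -3 = -2) = -2 (attained at k = 0)
  C[1][1] = min over k of (A[1][0] + B[0][1] = -2 + 8 = 6, A[1][1] + B[1][1] = 1 + -4 = -3) = -3 (attained at k = 1)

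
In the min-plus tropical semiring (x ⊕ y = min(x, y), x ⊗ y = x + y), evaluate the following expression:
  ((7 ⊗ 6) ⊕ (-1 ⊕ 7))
((7 ⊗ 6) ⊕ (-1 ⊕ 7)) = -1

Expand innermost to outermost. Recall ⊕ takes the minimum of its arguments and ⊗ takes their sum. Working out the expression ((7 ⊗ 6) ⊕ (-1 ⊕ 7)) gives -1.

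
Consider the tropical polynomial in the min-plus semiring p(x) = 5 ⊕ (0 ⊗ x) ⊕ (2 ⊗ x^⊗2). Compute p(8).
p(8) = 5

A tropical monomial a ⊗ x^⊗i evaluates to a + i · x. Evaluating each term at x = 8:
  Term 0 contributes 5 + 0 · 8 = 5
  Term 1 contributes 0 + 1 · 8 = 8
  Term 2 contributes 2 + 2 · 8 = 18
p(8) = ⊕ of these = min[5, 8, 18] = 5.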